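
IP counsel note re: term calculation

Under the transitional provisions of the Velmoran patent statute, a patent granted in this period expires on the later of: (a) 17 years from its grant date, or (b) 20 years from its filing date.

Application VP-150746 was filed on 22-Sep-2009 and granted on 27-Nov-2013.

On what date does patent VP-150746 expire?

(a) grant + 17 years → 27 November 2030.
(b) filing + 20 years → 22 September 2029.
Later of the two: 27 November 2030.

November 27, 2030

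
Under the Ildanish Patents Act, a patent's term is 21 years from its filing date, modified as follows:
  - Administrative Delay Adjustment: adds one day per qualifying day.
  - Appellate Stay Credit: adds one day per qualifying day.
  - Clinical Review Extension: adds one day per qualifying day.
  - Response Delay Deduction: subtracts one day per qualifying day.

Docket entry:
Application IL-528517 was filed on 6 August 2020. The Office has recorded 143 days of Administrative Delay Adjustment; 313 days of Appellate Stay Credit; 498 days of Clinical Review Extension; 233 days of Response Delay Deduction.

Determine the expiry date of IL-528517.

Base term: filing date + 21 years → 6 August 2041.
Administrative Delay Adjustment: +143 days → 27 December 2041.
Appellate Stay Credit: +313 days → 5 November 2042.
Clinical Review Extension: +498 days → 17 March 2044.
Response Delay Deduction: −233 days → 28 July 2043.

July 28, 2043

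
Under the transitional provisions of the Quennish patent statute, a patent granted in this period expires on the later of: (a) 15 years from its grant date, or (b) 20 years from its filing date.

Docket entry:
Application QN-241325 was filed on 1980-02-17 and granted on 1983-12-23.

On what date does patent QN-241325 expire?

2000-02-17

(a) grant + 15 years → 23 December 1998.
(b) filing + 20 years → 17 February 2000.
Later of the two: 17 February 2000.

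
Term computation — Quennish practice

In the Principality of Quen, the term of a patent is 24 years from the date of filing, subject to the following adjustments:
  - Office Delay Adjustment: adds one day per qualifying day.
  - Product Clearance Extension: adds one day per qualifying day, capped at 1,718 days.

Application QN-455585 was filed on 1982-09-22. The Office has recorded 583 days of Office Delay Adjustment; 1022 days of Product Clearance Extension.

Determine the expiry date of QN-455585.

2011-02-13

Base term: filing date + 24 years → 22 September 2006.
Office Delay Adjustment: +583 days → 27 April 2008.
Product Clearance Extension: 1022 days (within the 1718-day cap) → +1022 days → 13 February 2011.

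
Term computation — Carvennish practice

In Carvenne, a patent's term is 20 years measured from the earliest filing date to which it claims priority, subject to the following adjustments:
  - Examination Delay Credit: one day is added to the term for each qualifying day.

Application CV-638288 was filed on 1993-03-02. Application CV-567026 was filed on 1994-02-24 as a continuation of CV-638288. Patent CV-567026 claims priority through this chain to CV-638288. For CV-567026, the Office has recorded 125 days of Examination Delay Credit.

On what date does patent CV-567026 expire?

July 5, 2013

Earliest priority filing: 2 March 1993.
Base term: 2 March 1993 + 20 years → 2 March 2013.
Examination Delay Credit: +125 days → 5 July 2013.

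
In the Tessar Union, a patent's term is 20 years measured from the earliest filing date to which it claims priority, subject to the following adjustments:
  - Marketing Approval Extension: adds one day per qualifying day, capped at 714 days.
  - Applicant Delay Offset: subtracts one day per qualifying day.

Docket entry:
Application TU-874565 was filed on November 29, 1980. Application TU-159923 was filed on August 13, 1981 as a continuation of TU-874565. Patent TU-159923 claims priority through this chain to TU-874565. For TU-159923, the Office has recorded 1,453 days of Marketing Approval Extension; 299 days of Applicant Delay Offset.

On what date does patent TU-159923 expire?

2002-01-18

Earliest priority filing: 29 November 1980.
Base term: 29 November 1980 + 20 years → 29 November 2000.
Marketing Approval Extension: 1453 days claimed exceeds the 714-day cap, so +714 days → 13 November 2002.
Applicant Delay Offset: −299 days → 18 January 2002.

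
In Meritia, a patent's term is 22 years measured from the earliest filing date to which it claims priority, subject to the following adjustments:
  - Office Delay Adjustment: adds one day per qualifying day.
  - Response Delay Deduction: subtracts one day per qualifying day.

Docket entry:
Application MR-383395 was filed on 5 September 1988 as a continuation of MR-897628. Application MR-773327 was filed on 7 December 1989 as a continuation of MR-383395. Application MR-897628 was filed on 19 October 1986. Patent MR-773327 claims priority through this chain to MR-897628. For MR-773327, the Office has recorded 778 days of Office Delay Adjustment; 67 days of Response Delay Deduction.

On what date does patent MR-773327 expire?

September 30, 2010

Earliest priority filing: 19 October 1986.
Base term: 19 October 1986 + 22 years → 19 October 2008.
Office Delay Adjustment: +778 days → 6 December 2010.
Response Delay Deduction: −67 days → 30 September 2010.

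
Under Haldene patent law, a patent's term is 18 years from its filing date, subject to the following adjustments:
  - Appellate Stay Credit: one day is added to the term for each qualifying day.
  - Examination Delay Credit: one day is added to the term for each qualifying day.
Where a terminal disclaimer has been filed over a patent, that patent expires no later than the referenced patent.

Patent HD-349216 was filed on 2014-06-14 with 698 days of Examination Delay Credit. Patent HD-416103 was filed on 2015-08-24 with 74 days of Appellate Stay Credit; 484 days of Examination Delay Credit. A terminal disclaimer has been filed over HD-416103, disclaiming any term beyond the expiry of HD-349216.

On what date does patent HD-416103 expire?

Natural term of HD-416103:
  Base: filing + 18 years → 24 August 2033.
  Appellate Stay Credit: +74 days → 6 November 2033.
  Examination Delay Credit: +484 days → 5 March 2035.
Expiry of referenced patent HD-349216:
  Base: filing + 18 years → 14 June 2032.
  Examination Delay Credit: +698 days → 13 May 2034.
Terminal disclaimer: HD-416103 expires on the earlier of 5 March 2035 and 13 May 2034.

2034-05-13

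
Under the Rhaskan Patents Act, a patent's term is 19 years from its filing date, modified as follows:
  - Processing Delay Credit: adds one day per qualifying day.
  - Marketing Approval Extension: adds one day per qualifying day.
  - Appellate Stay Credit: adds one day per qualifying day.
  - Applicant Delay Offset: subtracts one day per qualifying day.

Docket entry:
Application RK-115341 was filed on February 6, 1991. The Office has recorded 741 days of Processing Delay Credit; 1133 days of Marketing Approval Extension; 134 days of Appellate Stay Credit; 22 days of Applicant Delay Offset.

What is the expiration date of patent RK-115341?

Base term: filing date + 19 years → 6 February 2010.
Processing Delay Credit: +741 days → 17 February 2012.
Marketing Approval Extension: +1133 days → 26 March 2015.
Appellate Stay Credit: +134 days → 7 August 2015.
Applicant Delay Offset: −22 days → 16 July 2015.

July 16, 2015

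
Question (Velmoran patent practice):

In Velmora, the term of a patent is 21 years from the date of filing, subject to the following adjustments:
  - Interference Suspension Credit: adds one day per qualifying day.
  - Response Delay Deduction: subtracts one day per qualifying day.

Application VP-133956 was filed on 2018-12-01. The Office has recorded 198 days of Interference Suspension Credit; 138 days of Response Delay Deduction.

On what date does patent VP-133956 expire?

January 30, 2040

Base term: filing date + 21 years → 1 December 2039.
Interference Suspension Credit: +198 days → 16 June 2040.
Response Delay Deduction: −138 days → 30 January 2040.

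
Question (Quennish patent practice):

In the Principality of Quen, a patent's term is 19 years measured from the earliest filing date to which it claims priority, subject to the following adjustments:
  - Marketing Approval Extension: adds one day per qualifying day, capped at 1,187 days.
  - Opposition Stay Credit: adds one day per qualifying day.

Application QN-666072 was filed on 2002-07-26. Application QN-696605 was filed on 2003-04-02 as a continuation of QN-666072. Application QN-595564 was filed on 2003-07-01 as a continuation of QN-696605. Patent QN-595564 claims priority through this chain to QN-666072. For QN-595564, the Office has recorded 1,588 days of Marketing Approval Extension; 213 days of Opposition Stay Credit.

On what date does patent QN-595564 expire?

Earliest priority filing: 26 July 2002.
Base term: 26 July 2002 + 19 years → 26 July 2021.
Marketing Approval Extension: 1588 days claimed exceeds the 1187-day cap, so +1187 days → 25 October 2024.
Opposition Stay Credit: +213 days → 26 May 2025.

May 26, 2025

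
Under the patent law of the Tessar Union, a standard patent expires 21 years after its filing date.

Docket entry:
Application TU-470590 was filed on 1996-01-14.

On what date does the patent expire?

2017-01-14

Filing date + 21 years → 14 January 2017.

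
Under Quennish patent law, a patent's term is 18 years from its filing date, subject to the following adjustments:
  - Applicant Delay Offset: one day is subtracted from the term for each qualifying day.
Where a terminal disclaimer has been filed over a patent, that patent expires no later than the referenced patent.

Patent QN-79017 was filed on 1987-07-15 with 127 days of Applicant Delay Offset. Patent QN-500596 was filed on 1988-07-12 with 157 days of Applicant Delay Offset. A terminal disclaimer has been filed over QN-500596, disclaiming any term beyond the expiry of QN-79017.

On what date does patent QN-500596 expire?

Natural term of QN-500596:
  Base: filing + 18 years → 12 July 2006.
  Applicant Delay Offset: −157 days → 5 February 2006.
Expiry of referenced patent QN-79017:
  Base: filing + 18 years → 15 July 2005.
  Applicant Delay Offset: −127 days → 10 March 2005.
Terminal disclaimer: QN-500596 expires on the earlier of 5 February 2006 and 10 March 2005.

2005-03-10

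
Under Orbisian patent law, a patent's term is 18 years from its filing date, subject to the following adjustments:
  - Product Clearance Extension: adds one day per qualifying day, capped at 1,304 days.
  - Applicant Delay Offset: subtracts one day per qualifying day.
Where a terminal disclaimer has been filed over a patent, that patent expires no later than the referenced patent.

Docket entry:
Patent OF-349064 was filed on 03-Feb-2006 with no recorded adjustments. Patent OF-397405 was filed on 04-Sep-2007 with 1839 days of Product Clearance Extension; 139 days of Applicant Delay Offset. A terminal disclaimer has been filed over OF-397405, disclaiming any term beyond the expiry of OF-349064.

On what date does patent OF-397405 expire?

February 3, 2024

Natural term of OF-397405:
  Base: filing + 18 years → 4 September 2025.
  Product Clearance Extension: 1839 days claimed exceeds the 1304-day cap, so +1304 days → 31 March 2029.
  Applicant Delay Offset: −139 days → 12 November 2028.
Expiry of referenced patent OF-349064:
  Base: filing + 18 years → 3 February 2024.
Terminal disclaimer: OF-397405 expires on the earlier of 12 November 2028 and 3 February 2024.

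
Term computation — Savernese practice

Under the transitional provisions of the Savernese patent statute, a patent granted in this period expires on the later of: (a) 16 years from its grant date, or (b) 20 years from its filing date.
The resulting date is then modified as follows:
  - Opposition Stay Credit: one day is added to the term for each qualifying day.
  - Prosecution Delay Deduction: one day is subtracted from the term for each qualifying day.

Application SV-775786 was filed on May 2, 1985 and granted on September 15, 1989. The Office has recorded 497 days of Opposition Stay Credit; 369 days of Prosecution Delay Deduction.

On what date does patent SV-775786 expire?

(a) grant + 16 years → 15 September 2005.
(b) filing + 20 years → 2 May 2005.
Later of the two: 15 September 2005.
Opposition Stay Credit: +497 days → 25 January 2007.
Prosecution Delay Deduction: −369 days → 21 January 2006.

2006-01-21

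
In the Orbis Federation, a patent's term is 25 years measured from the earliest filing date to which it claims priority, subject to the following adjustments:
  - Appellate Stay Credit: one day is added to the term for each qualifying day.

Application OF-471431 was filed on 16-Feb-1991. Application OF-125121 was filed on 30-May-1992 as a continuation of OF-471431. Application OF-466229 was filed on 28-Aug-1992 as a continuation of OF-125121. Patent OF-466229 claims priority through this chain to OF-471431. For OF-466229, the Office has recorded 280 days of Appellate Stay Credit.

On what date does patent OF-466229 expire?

2016-11-22

Earliest priority filing: 16 February 1991.
Base term: 16 February 1991 + 25 years → 16 February 2016.
Appellate Stay Credit: +280 days → 22 November 2016.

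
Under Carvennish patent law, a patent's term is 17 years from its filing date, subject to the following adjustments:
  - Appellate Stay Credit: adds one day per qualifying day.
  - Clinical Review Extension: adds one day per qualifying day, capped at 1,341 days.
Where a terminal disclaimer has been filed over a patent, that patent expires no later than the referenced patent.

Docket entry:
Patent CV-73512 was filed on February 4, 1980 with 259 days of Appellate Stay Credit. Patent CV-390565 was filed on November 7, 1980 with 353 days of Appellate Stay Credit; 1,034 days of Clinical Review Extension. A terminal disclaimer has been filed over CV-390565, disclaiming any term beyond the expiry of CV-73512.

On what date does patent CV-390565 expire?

1997-10-21

Natural term of CV-390565:
  Base: filing + 17 years → 7 November 1997.
  Appellate Stay Credit: +353 days → 26 October 1998.
  Clinical Review Extension: 1034 days (within the 1341-day cap) → +1034 days → 25 August 2001.
Expiry of referenced patent CV-73512:
  Base: filing + 17 years → 4 February 1997.
  Appellate Stay Credit: +259 days → 21 October 1997.
Terminal disclaimer: CV-390565 expires on the earlier of 25 August 2001 and 21 October 1997.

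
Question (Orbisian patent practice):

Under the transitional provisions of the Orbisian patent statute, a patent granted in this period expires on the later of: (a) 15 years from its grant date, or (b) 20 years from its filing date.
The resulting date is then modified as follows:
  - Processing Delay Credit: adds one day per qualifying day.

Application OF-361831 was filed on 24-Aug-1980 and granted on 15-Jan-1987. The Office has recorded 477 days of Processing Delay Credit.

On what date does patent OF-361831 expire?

2003-05-07

(a) grant + 15 years → 15 January 2002.
(b) filing + 20 years → 24 August 2000.
Later of the two: 15 January 2002.
Processing Delay Credit: +477 days → 7 May 2003.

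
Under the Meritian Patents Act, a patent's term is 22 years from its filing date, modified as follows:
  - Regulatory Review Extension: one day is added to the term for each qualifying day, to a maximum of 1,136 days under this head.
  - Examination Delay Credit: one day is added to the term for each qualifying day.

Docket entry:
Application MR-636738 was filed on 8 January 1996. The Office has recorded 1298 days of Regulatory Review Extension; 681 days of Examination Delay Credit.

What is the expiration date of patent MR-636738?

Base term: filing date + 22 years → 8 January 2018.
Regulatory Review Extension: 1298 days claimed exceeds the 1136-day cap, so +1136 days → 17 February 2021.
Examination Delay Credit: +681 days → 30 December 2022.

2022-12-30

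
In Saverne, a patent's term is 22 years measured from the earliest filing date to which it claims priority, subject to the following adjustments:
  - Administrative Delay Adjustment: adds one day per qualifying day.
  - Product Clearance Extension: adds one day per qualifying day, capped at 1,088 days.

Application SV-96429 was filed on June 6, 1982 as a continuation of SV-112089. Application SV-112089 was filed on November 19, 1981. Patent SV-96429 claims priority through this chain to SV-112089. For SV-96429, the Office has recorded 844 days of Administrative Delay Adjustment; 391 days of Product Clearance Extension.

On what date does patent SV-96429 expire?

Earliest priority filing: 19 November 1981.
Base term: 19 November 1981 + 22 years → 19 November 2003.
Administrative Delay Adjustment: +844 days → 12 March 2006.
Product Clearance Extension: 391 days (within the 1088-day cap) → +391 days → 7 April 2007.

April 7, 2007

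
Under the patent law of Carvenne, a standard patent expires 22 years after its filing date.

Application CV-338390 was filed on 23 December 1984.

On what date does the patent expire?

December 23, 2006

Filing date + 22 years → 23 December 2006.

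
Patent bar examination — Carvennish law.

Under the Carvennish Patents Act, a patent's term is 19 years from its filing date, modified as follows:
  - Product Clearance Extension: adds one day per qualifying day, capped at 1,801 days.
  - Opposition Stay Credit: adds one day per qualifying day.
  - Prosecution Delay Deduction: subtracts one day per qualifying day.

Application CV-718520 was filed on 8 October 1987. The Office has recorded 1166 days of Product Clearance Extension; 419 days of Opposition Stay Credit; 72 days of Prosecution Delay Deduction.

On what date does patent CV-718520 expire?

Base term: filing date + 19 years → 8 October 2006.
Product Clearance Extension: 1166 days (within the 1801-day cap) → +1166 days → 17 December 2009.
Opposition Stay Credit: +419 days → 9 February 2011.
Prosecution Delay Deduction: −72 days → 29 November 2010.

2010-11-29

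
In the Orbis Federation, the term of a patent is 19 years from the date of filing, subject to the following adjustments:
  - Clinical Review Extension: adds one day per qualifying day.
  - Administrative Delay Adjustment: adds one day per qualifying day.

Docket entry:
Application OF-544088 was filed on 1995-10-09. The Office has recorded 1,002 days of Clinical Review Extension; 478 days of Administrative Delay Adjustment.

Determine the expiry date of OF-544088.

2018-10-28

Base term: filing date + 19 years → 9 October 2014.
Clinical Review Extension: +1002 days → 7 July 2017.
Administrative Delay Adjustment: +478 days → 28 October 2018.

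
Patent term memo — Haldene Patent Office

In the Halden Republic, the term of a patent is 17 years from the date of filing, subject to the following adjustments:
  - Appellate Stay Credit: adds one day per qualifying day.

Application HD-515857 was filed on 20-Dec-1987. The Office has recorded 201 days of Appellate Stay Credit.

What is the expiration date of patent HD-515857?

2005-07-09

Base term: filing date + 17 years → 20 December 2004.
Appellate Stay Credit: +201 days → 9 July 2005.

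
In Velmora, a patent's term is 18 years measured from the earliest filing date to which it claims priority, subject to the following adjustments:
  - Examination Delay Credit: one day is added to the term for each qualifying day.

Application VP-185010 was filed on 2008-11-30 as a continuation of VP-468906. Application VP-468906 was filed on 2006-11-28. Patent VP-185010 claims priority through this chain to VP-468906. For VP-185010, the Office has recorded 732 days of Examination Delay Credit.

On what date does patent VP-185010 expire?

November 30, 2026

Earliest priority filing: 28 November 2006.
Base term: 28 November 2006 + 18 years → 28 November 2024.
Examination Delay Credit: +732 days → 30 November 2026.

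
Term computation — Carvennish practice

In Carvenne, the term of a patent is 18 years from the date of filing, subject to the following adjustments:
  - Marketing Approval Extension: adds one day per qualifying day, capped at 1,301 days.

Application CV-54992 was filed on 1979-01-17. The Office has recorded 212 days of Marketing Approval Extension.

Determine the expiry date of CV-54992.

1997-08-17

Base term: filing date + 18 years → 17 January 1997.
Marketing Approval Extension: 212 days (within the 1301-day cap) → +212 days → 17 August 1997.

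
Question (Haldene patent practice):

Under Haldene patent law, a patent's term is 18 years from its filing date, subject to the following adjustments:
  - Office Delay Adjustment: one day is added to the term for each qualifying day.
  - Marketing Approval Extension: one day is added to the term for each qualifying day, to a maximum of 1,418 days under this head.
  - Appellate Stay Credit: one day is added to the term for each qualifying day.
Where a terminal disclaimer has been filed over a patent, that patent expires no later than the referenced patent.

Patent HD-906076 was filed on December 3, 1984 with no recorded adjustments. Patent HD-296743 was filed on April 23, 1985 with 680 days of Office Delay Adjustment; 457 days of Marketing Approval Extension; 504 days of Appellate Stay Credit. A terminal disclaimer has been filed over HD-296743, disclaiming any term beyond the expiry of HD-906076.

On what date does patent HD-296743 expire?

Natural term of HD-296743:
  Base: filing + 18 years → 23 April 2003.
  Office Delay Adjustment: +680 days → 3 March 2005.
  Marketing Approval Extension: 457 days (within the 1418-day cap) → +457 days → 3 June 2006.
  Appellate Stay Credit: +504 days → 20 October 2007.
Expiry of referenced patent HD-906076:
  Base: filing + 18 years → 3 December 2002.
Terminal disclaimer: HD-296743 expires on the earlier of 20 October 2007 and 3 December 2002.

December 3, 2002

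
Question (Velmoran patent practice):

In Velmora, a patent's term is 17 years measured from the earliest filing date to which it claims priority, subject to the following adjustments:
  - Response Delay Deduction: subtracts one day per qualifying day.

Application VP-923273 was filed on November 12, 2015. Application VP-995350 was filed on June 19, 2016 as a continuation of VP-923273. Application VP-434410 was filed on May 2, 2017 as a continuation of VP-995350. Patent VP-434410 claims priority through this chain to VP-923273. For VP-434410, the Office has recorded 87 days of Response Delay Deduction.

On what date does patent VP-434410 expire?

Earliest priority filing: 12 November 2015.
Base term: 12 November 2015 + 17 years → 12 November 2032.
Response Delay Deduction: −87 days → 17 August 2032.

August 17, 2032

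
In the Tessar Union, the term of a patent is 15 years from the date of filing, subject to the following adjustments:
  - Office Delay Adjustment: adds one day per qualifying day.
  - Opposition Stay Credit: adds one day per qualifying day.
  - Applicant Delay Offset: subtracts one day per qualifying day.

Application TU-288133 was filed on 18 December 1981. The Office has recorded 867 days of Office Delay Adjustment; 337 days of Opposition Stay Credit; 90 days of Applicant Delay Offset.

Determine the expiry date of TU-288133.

Base term: filing date + 15 years → 18 December 1996.
Office Delay Adjustment: +867 days → 4 May 1999.
Opposition Stay Credit: +337 days → 5 April 2000.
Applicant Delay Offset: −90 days → 6 January 2000.

2000-01-06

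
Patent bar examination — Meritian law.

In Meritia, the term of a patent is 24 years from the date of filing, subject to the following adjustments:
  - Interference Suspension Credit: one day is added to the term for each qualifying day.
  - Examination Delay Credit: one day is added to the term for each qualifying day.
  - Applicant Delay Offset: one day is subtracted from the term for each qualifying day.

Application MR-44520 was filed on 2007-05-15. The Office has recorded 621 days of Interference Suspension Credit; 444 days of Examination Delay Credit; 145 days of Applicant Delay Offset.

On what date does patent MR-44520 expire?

Base term: filing date + 24 years → 15 May 2031.
Interference Suspension Credit: +621 days → 25 January 2033.
Examination Delay Credit: +444 days → 14 April 2034.
Applicant Delay Offset: −145 days → 20 November 2033.

2033-11-20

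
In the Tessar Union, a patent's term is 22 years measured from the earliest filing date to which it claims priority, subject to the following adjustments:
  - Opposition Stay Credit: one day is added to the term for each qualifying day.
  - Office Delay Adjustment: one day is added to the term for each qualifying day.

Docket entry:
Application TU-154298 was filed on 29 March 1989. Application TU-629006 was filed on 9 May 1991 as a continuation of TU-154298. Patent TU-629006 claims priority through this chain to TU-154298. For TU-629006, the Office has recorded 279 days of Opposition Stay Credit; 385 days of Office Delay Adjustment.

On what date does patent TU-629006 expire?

January 21, 2013

Earliest priority filing: 29 March 1989.
Base term: 29 March 1989 + 22 years → 29 March 2011.
Opposition Stay Credit: +279 days → 2 January 2012.
Office Delay Adjustment: +385 days → 21 January 2013.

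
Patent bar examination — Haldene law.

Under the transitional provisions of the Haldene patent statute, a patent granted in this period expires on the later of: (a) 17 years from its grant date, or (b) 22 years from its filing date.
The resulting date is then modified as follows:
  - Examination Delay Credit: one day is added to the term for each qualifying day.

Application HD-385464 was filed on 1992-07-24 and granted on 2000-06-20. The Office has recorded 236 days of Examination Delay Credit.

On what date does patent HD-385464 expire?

2018-02-11

(a) grant + 17 years → 20 June 2017.
(b) filing + 22 years → 24 July 2014.
Later of the two: 20 June 2017.
Examination Delay Credit: +236 days → 11 February 2018.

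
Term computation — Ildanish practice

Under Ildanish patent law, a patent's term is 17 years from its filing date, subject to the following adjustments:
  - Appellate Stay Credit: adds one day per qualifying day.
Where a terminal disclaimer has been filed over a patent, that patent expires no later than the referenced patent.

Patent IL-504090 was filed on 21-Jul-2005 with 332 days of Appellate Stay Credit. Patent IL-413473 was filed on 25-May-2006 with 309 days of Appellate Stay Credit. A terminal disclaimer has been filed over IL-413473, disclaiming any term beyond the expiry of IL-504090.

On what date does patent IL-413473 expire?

Natural term of IL-413473:
  Base: filing + 17 years → 25 May 2023.
  Appellate Stay Credit: +309 days → 29 March 2024.
Expiry of referenced patent IL-504090:
  Base: filing + 17 years → 21 July 2022.
  Appellate Stay Credit: +332 days → 18 June 2023.
Terminal disclaimer: IL-413473 expires on the earlier of 29 March 2024 and 18 June 2023.

2023-06-18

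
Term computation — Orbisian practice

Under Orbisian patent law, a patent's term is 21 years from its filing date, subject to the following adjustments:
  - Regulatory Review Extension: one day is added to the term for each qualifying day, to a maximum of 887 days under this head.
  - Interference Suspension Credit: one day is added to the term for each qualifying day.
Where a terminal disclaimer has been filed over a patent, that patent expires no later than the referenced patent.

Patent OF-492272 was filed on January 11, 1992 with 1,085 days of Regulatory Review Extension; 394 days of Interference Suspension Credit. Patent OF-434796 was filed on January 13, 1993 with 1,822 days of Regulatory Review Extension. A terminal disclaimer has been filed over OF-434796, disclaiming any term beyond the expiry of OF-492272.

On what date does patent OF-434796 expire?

June 18, 2016

Natural term of OF-434796:
  Base: filing + 21 years → 13 January 2014.
  Regulatory Review Extension: 1822 days claimed exceeds the 887-day cap, so +887 days → 18 June 2016.
Expiry of referenced patent OF-492272:
  Base: filing + 21 years → 11 January 2013.
  Regulatory Review Extension: 1085 days claimed exceeds the 887-day cap, so +887 days → 17 June 2015.
  Interference Suspension Credit: +394 days → 15 July 2016.
Terminal disclaimer: OF-434796 expires on the earlier of 18 June 2016 and 15 July 2016.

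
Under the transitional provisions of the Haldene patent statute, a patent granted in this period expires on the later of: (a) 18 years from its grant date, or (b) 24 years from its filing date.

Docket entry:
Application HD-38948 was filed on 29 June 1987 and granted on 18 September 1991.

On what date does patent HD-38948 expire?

June 29, 2011

(a) grant + 18 years → 18 September 2009.
(b) filing + 24 years → 29 June 2011.
Later of the two: 29 June 2011.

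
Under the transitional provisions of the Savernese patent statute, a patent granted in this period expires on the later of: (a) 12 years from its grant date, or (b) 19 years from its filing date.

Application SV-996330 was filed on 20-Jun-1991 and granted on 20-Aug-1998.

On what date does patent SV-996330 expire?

2010-08-20

(a) grant + 12 years → 20 August 2010.
(b) filing + 19 years → 20 June 2010.
Later of the two: 20 August 2010.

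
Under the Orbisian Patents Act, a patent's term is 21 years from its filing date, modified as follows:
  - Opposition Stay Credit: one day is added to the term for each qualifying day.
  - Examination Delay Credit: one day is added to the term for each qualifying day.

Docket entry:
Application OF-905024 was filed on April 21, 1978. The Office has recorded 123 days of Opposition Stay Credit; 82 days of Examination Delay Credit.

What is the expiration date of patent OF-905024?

Base term: filing date + 21 years → 21 April 1999.
Opposition Stay Credit: +123 days → 22 August 1999.
Examination Delay Credit: +82 days → 12 November 1999.

November 12, 1999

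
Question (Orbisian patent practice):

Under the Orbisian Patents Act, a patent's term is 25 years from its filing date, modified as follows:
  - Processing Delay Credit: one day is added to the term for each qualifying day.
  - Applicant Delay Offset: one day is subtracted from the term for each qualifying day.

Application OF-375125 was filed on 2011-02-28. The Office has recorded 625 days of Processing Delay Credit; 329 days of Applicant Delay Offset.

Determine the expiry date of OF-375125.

2036-12-20

Base term: filing date + 25 years → 28 February 2036.
Processing Delay Credit: +625 days → 14 November 2037.
Applicant Delay Offset: −329 days → 20 December 2036.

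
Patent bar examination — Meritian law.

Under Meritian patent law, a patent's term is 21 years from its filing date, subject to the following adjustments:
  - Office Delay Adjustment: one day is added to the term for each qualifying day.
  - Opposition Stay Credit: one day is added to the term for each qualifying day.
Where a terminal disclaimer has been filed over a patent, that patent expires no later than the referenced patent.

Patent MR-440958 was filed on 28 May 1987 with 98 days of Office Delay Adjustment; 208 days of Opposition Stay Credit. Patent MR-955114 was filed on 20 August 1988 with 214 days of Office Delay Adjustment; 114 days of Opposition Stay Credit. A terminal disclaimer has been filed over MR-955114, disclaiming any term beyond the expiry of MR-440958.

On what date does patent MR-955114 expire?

March 30, 2009

Natural term of MR-955114:
  Base: filing + 21 years → 20 August 2009.
  Office Delay Adjustment: +214 days → 22 March 2010.
  Opposition Stay Credit: +114 days → 14 July 2010.
Expiry of referenced patent MR-440958:
  Base: filing + 21 years → 28 May 2008.
  Office Delay Adjustment: +98 days → 3 September 2008.
  Opposition Stay Credit: +208 days → 30 March 2009.
Terminal disclaimer: MR-955114 expires on the earlier of 14 July 2010 and 30 March 2009.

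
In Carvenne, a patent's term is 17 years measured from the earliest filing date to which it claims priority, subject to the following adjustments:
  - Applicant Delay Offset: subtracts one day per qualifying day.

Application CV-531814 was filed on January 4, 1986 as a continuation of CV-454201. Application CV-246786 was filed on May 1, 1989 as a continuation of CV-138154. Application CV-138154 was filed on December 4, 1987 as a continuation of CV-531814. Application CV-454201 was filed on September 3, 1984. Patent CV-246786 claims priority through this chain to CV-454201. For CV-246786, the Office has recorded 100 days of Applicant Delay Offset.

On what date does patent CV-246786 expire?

Earliest priority filing: 3 September 1984.
Base term: 3 September 1984 + 17 years → 3 September 2001.
Applicant Delay Offset: −100 days → 26 May 2001.

May 26, 2001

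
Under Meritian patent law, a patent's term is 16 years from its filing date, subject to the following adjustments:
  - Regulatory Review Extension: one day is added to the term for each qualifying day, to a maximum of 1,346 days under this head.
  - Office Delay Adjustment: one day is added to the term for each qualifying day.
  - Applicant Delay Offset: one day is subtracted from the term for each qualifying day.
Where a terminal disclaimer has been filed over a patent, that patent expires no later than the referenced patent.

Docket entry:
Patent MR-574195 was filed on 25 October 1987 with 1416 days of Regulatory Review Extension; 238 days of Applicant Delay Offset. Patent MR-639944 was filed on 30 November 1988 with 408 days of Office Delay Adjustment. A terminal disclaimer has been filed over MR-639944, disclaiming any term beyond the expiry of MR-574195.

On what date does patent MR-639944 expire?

Natural term of MR-639944:
  Base: filing + 16 years → 30 November 2004.
  Office Delay Adjustment: +408 days → 12 January 2006.
Expiry of referenced patent MR-574195:
  Base: filing + 16 years → 25 October 2003.
  Regulatory Review Extension: 1416 days claimed exceeds the 1346-day cap, so +1346 days → 2 July 2007.
  Applicant Delay Offset: −238 days → 6 November 2006.
Terminal disclaimer: MR-639944 expires on the earlier of 12 January 2006 and 6 November 2006.

January 12, 2006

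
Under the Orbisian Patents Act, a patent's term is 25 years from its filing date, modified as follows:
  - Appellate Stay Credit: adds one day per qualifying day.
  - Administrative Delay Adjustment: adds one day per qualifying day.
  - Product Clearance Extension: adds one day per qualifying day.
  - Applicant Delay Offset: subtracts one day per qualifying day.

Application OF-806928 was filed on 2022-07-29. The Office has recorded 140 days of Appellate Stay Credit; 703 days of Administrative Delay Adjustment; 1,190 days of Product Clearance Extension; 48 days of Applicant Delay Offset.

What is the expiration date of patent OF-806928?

January 3, 2053

Base term: filing date + 25 years → 29 July 2047.
Appellate Stay Credit: +140 days → 16 December 2047.
Administrative Delay Adjustment: +703 days → 18 November 2049.
Product Clearance Extension: +1190 days → 20 February 2053.
Applicant Delay Offset: −48 days → 3 January 2053.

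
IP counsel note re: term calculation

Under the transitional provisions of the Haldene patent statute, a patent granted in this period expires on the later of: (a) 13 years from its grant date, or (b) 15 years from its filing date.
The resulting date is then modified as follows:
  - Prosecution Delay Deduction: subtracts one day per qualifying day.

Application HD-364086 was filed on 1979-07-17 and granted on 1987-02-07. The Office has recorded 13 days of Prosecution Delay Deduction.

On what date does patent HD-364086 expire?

January 25, 2000

(a) grant + 13 years → 7 February 2000.
(b) filing + 15 years → 17 July 1994.
Later of the two: 7 February 2000.
Prosecution Delay Deduction: −13 days → 25 January 2000.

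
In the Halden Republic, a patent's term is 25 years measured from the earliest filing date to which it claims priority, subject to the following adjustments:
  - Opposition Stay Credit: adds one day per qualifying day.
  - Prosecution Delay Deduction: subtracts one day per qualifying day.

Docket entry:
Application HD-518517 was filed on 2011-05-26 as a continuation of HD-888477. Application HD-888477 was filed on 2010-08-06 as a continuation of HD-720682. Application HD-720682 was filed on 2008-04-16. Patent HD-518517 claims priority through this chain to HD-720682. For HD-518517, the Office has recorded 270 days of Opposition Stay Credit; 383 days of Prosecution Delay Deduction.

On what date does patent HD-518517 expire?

Earliest priority filing: 16 April 2008.
Base term: 16 April 2008 + 25 years → 16 April 2033.
Opposition Stay Credit: +270 days → 11 January 2034.
Prosecution Delay Deduction: −383 days → 24 December 2032.

December 24, 2032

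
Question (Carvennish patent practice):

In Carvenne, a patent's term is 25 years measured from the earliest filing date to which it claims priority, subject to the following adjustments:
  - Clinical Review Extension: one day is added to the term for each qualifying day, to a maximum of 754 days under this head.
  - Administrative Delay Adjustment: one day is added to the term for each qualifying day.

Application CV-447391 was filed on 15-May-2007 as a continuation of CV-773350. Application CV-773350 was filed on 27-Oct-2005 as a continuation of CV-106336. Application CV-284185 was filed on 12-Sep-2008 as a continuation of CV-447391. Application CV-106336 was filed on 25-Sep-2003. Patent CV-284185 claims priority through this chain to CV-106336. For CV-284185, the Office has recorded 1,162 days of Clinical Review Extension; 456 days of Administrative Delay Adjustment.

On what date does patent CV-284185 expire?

2032-01-18

Earliest priority filing: 25 September 2003.
Base term: 25 September 2003 + 25 years → 25 September 2028.
Clinical Review Extension: 1162 days claimed exceeds the 754-day cap, so +754 days → 19 October 2030.
Administrative Delay Adjustment: +456 days → 18 January 2032.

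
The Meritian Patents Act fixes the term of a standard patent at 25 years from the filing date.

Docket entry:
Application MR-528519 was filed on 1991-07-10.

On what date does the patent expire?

Filing date + 25 years → 10 July 2016.

2016-07-10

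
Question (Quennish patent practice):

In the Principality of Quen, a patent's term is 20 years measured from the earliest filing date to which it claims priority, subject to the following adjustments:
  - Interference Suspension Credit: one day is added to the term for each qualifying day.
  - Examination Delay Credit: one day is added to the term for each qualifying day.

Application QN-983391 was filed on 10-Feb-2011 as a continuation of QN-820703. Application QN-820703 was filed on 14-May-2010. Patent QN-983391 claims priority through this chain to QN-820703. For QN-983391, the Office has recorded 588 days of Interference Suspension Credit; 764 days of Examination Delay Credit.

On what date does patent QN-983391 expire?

Earliest priority filing: 14 May 2010.
Base term: 14 May 2010 + 20 years → 14 May 2030.
Interference Suspension Credit: +588 days → 23 December 2031.
Examination Delay Credit: +764 days → 25 January 2034.

January 25, 2034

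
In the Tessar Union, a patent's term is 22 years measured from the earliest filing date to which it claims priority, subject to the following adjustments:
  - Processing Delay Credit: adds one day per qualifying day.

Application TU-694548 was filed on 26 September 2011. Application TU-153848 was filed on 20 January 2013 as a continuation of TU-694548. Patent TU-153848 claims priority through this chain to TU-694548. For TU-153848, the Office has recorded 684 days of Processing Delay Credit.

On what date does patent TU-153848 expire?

Earliest priority filing: 26 September 2011.
Base term: 26 September 2011 + 22 years → 26 September 2033.
Processing Delay Credit: +684 days → 11 August 2035.

August 11, 2035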